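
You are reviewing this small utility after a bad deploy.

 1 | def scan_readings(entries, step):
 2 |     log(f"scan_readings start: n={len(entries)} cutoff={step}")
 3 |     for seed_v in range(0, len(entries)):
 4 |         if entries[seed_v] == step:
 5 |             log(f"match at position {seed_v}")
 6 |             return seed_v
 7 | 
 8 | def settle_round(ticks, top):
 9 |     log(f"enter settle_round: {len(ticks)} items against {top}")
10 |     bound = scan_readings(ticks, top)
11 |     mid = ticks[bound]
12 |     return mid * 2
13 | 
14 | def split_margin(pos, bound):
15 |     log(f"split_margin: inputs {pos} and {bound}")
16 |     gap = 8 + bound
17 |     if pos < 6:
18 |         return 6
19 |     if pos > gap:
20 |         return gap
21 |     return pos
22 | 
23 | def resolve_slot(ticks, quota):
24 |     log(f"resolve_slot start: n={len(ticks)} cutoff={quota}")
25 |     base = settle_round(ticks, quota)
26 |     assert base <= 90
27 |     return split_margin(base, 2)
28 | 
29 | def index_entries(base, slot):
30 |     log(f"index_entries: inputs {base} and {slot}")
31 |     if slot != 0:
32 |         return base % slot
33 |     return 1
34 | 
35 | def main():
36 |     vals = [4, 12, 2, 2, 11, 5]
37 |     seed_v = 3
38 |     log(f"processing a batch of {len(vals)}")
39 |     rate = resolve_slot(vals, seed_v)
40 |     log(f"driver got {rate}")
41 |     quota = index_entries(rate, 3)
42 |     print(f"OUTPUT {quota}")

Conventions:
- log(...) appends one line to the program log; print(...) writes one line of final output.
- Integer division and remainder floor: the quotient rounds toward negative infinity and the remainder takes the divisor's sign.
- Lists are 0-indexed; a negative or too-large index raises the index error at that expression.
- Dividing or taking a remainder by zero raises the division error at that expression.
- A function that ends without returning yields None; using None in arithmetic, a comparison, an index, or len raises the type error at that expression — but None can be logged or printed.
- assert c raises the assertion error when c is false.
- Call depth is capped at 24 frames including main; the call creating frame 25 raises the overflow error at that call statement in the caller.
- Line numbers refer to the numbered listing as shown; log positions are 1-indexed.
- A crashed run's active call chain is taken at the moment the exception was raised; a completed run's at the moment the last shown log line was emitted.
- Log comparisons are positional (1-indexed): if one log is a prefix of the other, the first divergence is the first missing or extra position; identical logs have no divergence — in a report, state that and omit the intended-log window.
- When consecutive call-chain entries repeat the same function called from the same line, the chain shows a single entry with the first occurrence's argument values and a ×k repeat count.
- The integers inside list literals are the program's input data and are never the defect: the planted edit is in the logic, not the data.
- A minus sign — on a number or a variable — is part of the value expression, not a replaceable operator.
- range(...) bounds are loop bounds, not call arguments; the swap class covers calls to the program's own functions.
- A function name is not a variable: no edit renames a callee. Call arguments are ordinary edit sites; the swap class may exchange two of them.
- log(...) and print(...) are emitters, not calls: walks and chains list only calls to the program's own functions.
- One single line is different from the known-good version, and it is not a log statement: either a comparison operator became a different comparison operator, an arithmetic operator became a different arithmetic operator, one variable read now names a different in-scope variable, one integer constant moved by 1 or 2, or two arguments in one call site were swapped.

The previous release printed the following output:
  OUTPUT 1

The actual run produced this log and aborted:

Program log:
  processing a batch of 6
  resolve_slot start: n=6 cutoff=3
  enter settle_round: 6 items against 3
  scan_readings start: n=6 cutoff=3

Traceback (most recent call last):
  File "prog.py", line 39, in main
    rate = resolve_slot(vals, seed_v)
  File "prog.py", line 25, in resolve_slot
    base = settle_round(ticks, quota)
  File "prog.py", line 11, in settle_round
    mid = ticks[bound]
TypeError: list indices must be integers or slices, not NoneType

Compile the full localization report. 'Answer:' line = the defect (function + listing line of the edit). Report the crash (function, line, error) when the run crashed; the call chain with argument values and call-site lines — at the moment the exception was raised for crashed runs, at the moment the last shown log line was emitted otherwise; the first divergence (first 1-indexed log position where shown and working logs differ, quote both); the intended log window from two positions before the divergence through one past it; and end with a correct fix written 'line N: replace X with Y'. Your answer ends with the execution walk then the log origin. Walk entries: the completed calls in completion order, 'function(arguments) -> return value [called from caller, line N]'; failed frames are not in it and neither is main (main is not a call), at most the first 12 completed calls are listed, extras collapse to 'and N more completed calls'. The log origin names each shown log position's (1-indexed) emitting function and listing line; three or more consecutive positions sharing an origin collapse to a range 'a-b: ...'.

Answer: the defect is in main at line 37.
Core observation: Log line 2 is where behavior first shows: 'resolve_slot start: n=6 cutoff=3' appears instead of 'resolve_slot start: n=6 cutoff=5'.
Crash: settle_round, line 11, TypeError.
Call chain: main -> resolve_slot([4, 12, 2, 2, 11, 5], 3) (called at line 39) -> settle_round([4, 12, 2, 2, 11, 5], 3) (called at line 25).
First divergence: at position 2 the run shows 'resolve_slot start: n=6 cutoff=3' where the working version logs 'resolve_slot start: n=6 cutoff=5'.
Intended log window:
  1: processing a batch of 6
  2: resolve_slot start: n=6 cutoff=5
  3: enter settle_round: 6 items against 5
Execution walk:
  scan_readings([4, 12, 2, 2, 11, 5], 3) -> None  [called from settle_round, line 10]
Log origins:
  1: from main, line 38
  2: from resolve_slot, line 24
  3: from settle_round, line 9
  4: from scan_readings, line 2
A correct fix: line 37: replace `3` with `5`.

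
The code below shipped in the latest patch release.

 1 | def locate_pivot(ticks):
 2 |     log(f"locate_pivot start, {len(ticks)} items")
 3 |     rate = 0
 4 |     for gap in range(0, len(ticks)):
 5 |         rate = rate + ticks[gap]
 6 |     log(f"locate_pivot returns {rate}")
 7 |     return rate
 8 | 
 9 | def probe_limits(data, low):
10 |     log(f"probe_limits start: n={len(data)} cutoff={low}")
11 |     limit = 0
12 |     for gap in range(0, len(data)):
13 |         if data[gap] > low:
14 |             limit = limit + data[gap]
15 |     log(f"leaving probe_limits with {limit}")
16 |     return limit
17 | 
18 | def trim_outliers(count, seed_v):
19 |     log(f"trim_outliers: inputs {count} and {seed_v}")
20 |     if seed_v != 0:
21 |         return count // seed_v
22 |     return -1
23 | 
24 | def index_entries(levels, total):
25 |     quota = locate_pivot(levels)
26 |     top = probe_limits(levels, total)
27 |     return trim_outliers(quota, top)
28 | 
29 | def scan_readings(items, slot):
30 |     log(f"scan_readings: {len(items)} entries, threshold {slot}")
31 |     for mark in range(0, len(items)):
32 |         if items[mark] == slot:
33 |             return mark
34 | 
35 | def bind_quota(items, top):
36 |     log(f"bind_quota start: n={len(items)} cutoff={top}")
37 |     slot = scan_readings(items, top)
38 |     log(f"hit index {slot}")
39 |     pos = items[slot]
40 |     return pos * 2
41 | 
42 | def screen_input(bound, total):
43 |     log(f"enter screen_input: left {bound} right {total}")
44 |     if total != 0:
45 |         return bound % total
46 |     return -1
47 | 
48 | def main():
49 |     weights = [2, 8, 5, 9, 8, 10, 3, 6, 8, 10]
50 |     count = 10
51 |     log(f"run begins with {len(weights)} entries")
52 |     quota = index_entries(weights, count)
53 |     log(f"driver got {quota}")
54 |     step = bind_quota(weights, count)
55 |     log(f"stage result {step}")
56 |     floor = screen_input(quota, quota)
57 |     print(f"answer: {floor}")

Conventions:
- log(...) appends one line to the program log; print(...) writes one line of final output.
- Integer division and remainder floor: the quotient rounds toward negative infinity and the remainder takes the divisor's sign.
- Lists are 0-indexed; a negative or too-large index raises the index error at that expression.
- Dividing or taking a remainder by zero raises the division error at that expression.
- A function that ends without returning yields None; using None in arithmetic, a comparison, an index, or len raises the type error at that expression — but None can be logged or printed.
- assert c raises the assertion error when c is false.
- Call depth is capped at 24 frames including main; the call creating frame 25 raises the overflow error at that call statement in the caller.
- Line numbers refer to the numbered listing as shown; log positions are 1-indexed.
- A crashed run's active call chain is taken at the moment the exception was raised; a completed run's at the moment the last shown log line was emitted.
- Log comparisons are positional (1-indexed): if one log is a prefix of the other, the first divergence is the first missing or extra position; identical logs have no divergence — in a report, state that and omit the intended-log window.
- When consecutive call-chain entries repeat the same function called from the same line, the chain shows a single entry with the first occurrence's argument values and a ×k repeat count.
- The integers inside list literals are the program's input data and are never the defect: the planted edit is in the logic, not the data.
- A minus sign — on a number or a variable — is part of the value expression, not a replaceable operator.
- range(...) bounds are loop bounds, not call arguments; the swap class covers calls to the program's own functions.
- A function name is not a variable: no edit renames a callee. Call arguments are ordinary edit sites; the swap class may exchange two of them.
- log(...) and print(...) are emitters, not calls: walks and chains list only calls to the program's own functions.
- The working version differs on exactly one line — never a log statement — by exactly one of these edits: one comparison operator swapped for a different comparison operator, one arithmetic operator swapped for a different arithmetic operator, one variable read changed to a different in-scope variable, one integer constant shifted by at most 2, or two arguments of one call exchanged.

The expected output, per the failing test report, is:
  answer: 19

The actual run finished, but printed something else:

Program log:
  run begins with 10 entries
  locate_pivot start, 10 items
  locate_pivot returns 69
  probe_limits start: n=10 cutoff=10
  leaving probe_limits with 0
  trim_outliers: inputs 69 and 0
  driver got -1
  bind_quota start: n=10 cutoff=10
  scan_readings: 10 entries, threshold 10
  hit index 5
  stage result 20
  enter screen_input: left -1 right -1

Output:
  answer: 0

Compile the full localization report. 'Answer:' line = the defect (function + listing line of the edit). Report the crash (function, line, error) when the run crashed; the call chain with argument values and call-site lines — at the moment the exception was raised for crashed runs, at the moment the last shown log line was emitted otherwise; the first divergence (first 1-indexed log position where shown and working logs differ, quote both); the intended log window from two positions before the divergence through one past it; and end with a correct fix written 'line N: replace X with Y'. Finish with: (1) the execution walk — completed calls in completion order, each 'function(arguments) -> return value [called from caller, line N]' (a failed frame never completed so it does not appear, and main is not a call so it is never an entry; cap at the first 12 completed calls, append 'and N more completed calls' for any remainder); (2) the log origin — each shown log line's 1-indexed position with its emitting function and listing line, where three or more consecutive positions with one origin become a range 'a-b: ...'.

Answer: the defect is in main at line 56.
Core observation: The earliest visible damage is log position 12 — 'enter screen_input: left -1 right -1' rather than the intended 'enter screen_input: left -1 right 20'.
Call chain: main -> screen_input(-1, -1) (called at line 56).
First divergence: position 12 — the shown line 'enter screen_input: left -1 right -1' should read 'enter screen_input: left -1 right 20'.
Intended log window:
  10: hit index 5
  11: stage result 20
  12: enter screen_input: left -1 right 20
Execution walk:
  locate_pivot([2, 8, 5, 9, 8, 10, 3, 6, 8, 10]) -> 69  [called from index_entries, line 25]
  probe_limits([2, 8, 5, 9, 8, 10, 3, 6, 8, 10], 10) -> 0  [called from index_entries, line 26]
  trim_outliers(69, 0) -> -1  [called from index_entries, line 27]
  index_entries([2, 8, 5, 9, 8, 10, 3, 6, 8, 10], 10) -> -1  [called from main, line 52]
  scan_readings([2, 8, 5, 9, 8, 10, 3, 6, 8, 10], 10) -> 5  [called from bind_quota, line 37]
  bind_quota([2, 8, 5, 9, 8, 10, 3, 6, 8, 10], 10) -> 20  [called from main, line 54]
  screen_input(-1, -1) -> 0  [called from main, line 56]
Log origin:
  1: from main, line 51
  2: from locate_pivot, line 2
  3: from locate_pivot, line 6
  4: from probe_limits, line 10
  5: from probe_limits, line 15
  6: from trim_outliers, line 19
  7: from main, line 53
  8: from bind_quota, line 36
  9: from scan_readings, line 30
  10: from bind_quota, line 38
  11: from main, line 55
  12: from screen_input, line 43
A correct fix: line 56: replace `screen_input(quota, quota)` with `screen_input(quota, step)`.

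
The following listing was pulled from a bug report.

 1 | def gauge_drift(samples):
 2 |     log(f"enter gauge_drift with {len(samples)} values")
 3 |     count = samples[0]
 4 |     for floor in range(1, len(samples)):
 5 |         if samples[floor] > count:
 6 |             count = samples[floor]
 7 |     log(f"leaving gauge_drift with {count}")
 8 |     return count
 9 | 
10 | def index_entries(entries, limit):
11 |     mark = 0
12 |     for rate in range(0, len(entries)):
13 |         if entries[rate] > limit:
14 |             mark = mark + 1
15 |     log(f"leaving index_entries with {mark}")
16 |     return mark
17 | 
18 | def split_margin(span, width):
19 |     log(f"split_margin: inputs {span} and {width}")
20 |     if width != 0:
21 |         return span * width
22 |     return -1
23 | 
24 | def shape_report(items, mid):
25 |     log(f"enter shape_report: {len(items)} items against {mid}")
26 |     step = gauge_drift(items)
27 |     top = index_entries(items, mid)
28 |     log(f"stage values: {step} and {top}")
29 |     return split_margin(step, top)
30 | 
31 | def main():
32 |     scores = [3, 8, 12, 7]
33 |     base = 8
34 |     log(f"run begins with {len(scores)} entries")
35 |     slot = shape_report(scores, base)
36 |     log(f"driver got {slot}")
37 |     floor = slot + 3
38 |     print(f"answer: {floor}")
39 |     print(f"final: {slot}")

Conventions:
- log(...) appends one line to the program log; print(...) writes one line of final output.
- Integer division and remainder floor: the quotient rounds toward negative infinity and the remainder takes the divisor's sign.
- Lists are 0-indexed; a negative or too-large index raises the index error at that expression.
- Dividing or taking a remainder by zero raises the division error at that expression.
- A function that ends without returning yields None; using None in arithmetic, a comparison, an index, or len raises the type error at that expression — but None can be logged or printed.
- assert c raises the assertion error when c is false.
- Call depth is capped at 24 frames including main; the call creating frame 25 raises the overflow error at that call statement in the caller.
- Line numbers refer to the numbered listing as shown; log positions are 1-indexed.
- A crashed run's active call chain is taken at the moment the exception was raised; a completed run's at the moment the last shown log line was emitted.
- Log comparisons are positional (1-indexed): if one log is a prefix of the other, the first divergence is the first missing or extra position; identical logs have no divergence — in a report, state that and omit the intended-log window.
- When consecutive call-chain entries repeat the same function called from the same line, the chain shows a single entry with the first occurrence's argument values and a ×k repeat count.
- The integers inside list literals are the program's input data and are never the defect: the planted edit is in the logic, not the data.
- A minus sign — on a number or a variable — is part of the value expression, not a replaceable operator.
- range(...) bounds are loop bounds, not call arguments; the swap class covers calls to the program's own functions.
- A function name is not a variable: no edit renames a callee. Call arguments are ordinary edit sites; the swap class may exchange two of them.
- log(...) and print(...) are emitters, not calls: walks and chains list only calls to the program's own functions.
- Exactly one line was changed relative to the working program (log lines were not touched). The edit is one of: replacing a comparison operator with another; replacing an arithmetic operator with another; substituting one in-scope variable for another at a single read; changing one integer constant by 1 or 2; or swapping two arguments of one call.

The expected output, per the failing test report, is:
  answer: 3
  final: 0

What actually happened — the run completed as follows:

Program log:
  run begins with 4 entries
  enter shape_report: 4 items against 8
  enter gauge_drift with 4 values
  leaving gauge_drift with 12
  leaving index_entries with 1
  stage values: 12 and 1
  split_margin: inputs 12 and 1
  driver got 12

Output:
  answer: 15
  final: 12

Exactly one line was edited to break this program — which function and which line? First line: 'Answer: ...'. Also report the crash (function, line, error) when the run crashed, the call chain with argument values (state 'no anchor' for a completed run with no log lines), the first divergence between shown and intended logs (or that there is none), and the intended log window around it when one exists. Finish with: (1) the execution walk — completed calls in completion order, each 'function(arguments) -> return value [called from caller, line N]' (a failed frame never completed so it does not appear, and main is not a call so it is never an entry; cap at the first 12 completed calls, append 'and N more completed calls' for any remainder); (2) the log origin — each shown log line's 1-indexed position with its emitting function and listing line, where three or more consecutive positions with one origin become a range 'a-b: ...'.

Answer: the defect is in split_margin at line 21.
The tell: Everything matches until log position 8, which reads 'driver got 12' in place of 'driver got 0'.
Call chain: main.
First divergence: position 8 — shown 'driver got 12', intended 'driver got 0'.
Intended log window:
  6: stage values: 12 and 1
  7: split_margin: inputs 12 and 1
  8: driver got 0
Execution walk:
  gauge_drift([3, 8, 12, 7]) -> 12  [called from shape_report, line 26]
  index_entries([3, 8, 12, 7], 8) -> 1  [called from shape_report, line 27]
  split_margin(12, 1) -> 12  [called from shape_report, line 29]
  shape_report([3, 8, 12, 7], 8) -> 12  [called from main, line 35]
Log origin:
  1 — main, line 34
  2 — shape_report, line 25
  3 — gauge_drift, line 2
  4 — gauge_drift, line 7
  5 — index_entries, line 15
  6 — shape_report, line 28
  7 — split_margin, line 19
  8 — main, line 36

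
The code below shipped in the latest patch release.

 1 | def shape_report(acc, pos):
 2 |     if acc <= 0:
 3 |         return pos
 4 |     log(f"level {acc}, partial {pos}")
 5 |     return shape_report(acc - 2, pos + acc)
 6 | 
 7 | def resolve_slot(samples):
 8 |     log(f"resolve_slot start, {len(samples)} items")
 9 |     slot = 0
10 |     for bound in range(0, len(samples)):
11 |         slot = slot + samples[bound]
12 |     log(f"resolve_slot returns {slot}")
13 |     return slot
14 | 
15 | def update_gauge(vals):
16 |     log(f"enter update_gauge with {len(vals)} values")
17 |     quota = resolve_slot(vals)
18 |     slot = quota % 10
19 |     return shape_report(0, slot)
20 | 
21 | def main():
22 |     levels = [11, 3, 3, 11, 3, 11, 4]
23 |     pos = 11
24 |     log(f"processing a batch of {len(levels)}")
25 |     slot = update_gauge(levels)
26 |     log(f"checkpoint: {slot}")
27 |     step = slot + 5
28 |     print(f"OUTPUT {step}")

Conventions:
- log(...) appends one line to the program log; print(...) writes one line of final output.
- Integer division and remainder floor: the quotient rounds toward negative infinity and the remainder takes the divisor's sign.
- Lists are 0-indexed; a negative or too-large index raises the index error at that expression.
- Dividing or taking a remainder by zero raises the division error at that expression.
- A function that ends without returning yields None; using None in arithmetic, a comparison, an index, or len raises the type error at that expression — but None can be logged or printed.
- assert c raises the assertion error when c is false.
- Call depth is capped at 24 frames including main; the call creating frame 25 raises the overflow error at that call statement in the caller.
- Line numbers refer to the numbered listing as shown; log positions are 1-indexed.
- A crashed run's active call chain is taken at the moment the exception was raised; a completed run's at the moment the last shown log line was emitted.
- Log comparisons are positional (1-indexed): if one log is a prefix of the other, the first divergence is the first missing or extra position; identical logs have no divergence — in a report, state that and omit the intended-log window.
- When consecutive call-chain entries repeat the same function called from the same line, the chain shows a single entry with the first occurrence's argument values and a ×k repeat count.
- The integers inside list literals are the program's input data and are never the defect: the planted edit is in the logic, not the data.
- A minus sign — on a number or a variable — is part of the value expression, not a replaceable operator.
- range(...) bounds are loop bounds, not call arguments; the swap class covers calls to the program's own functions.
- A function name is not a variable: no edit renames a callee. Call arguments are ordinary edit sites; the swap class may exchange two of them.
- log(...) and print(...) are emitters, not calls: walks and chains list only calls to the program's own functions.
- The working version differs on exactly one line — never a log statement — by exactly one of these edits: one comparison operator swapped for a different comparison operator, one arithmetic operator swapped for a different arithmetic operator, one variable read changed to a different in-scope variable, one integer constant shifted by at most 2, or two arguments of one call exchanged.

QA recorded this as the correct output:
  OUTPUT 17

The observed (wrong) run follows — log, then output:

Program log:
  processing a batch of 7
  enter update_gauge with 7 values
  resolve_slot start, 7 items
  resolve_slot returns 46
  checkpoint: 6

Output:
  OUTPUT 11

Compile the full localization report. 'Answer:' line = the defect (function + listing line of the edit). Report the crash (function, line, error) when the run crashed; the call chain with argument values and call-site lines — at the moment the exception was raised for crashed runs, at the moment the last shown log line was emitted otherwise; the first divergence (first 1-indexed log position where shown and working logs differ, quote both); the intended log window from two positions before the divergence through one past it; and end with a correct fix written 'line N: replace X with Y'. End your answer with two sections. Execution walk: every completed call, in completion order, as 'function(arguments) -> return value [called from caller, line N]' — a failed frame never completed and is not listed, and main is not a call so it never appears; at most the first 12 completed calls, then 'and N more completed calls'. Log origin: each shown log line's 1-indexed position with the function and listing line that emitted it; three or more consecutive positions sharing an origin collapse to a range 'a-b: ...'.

Answer: the defect is in update_gauge at line 19.
Core observation: The log first diverges at position 5: the faulty run prints 'checkpoint: 6' where the working version prints 'level 6, partial 0'.
Call chain: main.
First divergence: position 5; shown 'checkpoint: 6' vs intended 'level 6, partial 0'.
Intended log window:
  3: resolve_slot start, 7 items
  4: resolve_slot returns 46
  5: level 6, partial 0
  6: level 4, partial 6
Execution walk:
  resolve_slot([11, 3, 3, 11, 3, 11, 4]) -> 46  [called from update_gauge, line 17]
  shape_report(0, 6) -> 6  [called from update_gauge, line 19]
  update_gauge([11, 3, 3, 11, 3, 11, 4]) -> 6  [called from main, line 25]
Origin of each log line:
  1: emitted by main (line 24)
  2: emitted by update_gauge (line 16)
  3: emitted by resolve_slot (line 8)
  4: emitted by resolve_slot (line 12)
  5: emitted by main (line 26)
A correct fix: line 19: replace `shape_report(0, slot)` with `shape_report(slot, 0)`.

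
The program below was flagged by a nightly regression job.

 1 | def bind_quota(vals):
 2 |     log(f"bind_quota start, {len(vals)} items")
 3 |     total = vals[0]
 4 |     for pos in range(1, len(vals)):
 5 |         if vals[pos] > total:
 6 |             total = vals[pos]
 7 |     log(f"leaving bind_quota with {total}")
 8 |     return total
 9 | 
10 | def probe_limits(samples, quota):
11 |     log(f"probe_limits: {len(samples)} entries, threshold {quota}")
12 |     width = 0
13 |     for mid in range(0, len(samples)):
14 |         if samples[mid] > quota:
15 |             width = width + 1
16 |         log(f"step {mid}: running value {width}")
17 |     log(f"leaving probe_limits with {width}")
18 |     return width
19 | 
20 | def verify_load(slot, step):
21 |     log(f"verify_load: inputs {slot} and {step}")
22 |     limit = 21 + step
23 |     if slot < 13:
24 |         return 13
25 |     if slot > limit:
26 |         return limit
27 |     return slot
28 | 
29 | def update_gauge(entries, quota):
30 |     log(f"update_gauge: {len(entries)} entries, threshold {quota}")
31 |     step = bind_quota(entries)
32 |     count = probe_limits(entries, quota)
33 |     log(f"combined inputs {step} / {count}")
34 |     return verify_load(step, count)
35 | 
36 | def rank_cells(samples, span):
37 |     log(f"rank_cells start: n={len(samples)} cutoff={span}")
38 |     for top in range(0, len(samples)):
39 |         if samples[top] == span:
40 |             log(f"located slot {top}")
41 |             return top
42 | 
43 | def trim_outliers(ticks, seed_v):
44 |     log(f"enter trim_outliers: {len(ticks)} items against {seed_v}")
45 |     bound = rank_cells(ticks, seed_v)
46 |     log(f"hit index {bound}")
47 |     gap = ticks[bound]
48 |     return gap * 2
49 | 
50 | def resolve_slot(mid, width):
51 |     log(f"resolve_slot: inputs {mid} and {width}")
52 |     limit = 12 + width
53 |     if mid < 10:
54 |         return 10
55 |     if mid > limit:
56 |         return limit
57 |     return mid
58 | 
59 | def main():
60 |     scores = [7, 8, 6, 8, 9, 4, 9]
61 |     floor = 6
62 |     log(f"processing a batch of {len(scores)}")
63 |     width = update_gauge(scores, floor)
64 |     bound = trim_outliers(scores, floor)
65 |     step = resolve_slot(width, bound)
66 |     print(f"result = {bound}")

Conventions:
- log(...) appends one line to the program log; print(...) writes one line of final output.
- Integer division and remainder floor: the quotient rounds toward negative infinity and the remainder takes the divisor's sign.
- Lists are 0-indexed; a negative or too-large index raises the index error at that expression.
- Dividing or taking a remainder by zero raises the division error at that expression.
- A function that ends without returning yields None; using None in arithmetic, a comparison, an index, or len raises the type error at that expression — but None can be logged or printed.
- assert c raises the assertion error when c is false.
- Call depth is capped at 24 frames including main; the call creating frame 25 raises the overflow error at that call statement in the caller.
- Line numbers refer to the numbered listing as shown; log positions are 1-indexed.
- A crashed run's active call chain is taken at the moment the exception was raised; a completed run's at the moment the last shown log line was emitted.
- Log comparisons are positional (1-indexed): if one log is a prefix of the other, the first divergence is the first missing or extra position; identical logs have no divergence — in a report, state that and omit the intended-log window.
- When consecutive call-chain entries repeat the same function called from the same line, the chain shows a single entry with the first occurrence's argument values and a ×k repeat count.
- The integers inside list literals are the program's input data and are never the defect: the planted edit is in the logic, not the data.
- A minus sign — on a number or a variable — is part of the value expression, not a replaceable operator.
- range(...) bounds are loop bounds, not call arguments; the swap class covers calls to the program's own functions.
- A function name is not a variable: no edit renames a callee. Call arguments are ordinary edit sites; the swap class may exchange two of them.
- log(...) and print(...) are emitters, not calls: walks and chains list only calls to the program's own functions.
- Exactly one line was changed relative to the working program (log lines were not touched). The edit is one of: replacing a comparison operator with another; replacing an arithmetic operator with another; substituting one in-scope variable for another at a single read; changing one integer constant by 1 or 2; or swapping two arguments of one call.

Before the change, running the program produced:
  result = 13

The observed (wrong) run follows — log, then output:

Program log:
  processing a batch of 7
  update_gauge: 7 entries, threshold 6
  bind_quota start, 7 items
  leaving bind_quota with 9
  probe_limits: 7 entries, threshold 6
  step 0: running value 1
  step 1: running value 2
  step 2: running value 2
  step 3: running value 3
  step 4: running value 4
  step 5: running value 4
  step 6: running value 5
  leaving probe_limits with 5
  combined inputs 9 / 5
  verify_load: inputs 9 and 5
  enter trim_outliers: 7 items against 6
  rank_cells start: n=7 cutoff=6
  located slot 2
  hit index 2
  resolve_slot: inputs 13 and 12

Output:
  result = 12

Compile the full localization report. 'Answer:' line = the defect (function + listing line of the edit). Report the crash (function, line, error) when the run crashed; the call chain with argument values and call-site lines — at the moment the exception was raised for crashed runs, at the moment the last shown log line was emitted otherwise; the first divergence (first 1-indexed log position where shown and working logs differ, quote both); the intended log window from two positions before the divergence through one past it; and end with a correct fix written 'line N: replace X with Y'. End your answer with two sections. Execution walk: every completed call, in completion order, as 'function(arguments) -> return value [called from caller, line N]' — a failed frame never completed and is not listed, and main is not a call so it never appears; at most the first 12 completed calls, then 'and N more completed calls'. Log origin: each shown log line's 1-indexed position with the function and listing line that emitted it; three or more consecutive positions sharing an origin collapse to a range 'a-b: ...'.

Answer: the defect is in main at line 66.
Core observation: No log line changed; the fault shows up purely in the output.
Call chain: main -> resolve_slot(13, 12) (called at line 65).
First divergence: none; the two logs match at every position.
Execution walk:
  bind_quota([7, 8, 6, 8, 9, 4, 9]) -> 9  [called from update_gauge, line 31]
  probe_limits([7, 8, 6, 8, 9, 4, 9], 6) -> 5  [called from update_gauge, line 32]
  verify_load(9, 5) -> 13  [called from update_gauge, line 34]
  update_gauge([7, 8, 6, 8, 9, 4, 9], 6) -> 13  [called from main, line 63]
  rank_cells([7, 8, 6, 8, 9, 4, 9], 6) -> 2  [called from trim_outliers, line 45]
  trim_outliers([7, 8, 6, 8, 9, 4, 9], 6) -> 12  [called from main, line 64]
  resolve_slot(13, 12) -> 13  [called from main, line 65]
Log origins:
  1: logged in main at line 62
  2: logged in update_gauge at line 30
  3: logged in bind_quota at line 2
  4: logged in bind_quota at line 7
  5: logged in probe_limits at line 11
  6-12: logged in probe_limits at line 16
  13: logged in probe_limits at line 17
  14: logged in update_gauge at line 33
  15: logged in verify_load at line 21
  16: logged in trim_outliers at line 44
  17: logged in rank_cells at line 37
  18: logged in rank_cells at line 40
  19: logged in trim_outliers at line 46
  20: logged in resolve_slot at line 51
A correct fix: line 66: replace `bound` with `step`.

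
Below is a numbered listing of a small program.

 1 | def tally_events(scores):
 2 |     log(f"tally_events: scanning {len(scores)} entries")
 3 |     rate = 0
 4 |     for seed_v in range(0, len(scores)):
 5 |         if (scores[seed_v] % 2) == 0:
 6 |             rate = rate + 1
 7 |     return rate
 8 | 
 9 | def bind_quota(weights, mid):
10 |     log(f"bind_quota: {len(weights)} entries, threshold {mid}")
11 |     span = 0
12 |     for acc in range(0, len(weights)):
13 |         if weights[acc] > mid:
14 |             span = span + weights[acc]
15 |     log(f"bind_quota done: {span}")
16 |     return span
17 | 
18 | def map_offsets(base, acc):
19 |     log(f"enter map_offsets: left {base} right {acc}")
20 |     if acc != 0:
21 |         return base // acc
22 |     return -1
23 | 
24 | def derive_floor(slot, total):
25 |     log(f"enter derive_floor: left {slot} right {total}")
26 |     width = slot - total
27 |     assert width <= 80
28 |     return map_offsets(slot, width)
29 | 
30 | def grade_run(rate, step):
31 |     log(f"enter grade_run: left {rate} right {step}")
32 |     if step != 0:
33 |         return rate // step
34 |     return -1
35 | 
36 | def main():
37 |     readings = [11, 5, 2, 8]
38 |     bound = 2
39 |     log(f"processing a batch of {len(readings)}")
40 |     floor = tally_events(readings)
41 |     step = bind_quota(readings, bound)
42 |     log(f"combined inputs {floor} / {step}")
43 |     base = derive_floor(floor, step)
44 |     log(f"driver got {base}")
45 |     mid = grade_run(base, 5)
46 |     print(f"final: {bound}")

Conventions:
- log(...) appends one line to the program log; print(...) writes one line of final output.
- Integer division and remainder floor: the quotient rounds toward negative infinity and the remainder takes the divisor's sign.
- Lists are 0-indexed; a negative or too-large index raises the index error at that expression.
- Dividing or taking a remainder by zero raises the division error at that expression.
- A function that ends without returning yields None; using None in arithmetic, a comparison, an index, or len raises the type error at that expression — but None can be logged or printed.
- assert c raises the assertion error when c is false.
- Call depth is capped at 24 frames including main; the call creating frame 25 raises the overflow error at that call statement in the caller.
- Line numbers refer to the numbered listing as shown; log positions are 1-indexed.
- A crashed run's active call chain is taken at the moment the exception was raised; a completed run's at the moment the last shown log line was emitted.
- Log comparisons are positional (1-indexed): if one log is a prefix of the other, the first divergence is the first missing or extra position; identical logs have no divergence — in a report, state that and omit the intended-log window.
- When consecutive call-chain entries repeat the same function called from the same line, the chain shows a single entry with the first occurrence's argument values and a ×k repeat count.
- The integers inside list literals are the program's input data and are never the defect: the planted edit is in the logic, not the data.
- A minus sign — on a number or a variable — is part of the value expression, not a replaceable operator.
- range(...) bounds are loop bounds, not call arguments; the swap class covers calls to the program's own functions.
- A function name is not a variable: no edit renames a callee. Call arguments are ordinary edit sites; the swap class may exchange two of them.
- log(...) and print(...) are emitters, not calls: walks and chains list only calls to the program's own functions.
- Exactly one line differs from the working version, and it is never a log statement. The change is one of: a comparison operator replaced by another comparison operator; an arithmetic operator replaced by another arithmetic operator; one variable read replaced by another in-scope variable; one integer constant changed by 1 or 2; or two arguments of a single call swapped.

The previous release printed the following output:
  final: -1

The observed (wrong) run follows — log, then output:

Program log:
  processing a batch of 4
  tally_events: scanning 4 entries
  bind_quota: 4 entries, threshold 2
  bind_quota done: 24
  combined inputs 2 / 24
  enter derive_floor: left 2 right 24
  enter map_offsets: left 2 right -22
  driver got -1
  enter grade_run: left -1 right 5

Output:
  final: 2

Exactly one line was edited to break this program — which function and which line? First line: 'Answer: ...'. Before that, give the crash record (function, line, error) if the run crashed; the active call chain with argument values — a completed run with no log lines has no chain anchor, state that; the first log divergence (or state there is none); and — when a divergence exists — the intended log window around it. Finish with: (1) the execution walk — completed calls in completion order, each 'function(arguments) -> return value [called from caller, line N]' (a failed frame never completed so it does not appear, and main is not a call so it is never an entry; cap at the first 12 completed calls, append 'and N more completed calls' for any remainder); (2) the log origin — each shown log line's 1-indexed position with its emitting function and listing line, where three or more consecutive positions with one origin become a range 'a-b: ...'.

Answer: the defect is in main at line 46.
Core observation: Every logged value matches the working version; the printed result is what differs.
Call chain: main -> grade_run(-1, 5) (called at line 45).
First divergence: none (the log streams are identical).
Execution walk:
  tally_events([11, 5, 2, 8]) -> 2  [called from main, line 40]
  bind_quota([11, 5, 2, 8], 2) -> 24  [called from main, line 41]
  map_offsets(2, -22) -> -1  [called from derive_floor, line 28]
  derive_floor(2, 24) -> -1  [called from main, line 43]
  grade_run(-1, 5) -> -1  [called from main, line 45]
Log origin:
  1: logged in main at line 39
  2: logged in tally_events at line 2
  3: logged in bind_quota at line 10
  4: logged in bind_quota at line 15
  5: logged in main at line 42
  6: logged in derive_floor at line 25
  7: logged in map_offsets at line 19
  8: logged in main at line 44
  9: logged in grade_run at line 31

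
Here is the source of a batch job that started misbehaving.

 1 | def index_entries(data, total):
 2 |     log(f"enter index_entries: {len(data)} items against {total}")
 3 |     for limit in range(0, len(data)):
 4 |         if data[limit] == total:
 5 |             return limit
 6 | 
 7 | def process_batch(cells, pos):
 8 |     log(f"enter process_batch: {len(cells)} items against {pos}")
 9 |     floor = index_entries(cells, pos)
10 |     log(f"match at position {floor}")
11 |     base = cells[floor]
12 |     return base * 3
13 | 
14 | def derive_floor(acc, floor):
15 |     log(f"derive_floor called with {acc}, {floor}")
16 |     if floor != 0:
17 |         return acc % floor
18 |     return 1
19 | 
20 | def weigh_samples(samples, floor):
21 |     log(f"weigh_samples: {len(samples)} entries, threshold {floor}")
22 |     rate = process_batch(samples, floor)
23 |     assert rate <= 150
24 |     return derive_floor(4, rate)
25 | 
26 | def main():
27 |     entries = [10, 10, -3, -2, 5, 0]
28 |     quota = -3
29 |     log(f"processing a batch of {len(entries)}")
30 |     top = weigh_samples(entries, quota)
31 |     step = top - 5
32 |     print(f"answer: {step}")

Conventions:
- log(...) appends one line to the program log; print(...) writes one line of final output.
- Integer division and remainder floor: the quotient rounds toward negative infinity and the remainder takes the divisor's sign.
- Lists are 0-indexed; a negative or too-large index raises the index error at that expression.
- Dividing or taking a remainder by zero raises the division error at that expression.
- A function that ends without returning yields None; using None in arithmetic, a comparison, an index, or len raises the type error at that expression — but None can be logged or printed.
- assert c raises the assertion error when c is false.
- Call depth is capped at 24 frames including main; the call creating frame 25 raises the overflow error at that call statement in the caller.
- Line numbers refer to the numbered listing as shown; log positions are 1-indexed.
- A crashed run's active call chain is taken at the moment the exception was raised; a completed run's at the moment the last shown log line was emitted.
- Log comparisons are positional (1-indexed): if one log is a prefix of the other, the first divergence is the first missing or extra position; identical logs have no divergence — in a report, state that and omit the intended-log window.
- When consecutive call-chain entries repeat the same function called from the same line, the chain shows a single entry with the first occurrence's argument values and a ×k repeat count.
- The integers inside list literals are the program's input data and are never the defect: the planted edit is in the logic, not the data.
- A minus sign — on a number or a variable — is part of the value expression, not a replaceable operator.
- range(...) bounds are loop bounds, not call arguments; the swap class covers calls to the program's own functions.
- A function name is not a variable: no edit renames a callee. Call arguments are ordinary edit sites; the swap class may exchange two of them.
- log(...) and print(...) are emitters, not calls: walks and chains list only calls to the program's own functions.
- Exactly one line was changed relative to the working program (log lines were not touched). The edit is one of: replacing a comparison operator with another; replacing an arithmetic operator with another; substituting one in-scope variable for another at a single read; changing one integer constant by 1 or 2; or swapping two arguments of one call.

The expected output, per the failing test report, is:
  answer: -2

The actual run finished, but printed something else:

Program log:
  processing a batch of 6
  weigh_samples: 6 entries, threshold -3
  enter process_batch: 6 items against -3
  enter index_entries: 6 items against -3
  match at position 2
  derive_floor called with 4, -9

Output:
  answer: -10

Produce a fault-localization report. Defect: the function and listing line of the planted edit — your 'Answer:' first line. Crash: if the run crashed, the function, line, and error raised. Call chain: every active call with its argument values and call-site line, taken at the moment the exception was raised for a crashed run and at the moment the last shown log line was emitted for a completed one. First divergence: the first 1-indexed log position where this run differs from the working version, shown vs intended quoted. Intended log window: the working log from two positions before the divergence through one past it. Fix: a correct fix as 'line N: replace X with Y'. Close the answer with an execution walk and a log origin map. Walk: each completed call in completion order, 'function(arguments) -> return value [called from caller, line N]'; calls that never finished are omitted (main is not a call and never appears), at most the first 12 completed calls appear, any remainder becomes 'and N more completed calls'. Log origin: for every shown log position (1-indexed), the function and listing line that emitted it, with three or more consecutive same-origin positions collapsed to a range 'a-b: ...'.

Answer: the defect is in weigh_samples at line 24.
Key observation: Everything matches until log position 6, which reads 'derive_floor called with 4, -9' in place of 'derive_floor called with -9, 4'.
Call chain: main -> weigh_samples([10, 10, -3, -2, 5, 0], -3) (called at line 30) -> derive_floor(4, -9) (called at line 24).
First divergence: position 6 — shown 'derive_floor called with 4, -9', intended 'derive_floor called with -9, 4'.
Intended log window:
  4: enter index_entries: 6 items against -3
  5: match at position 2
  6: derive_floor called with -9, 4
Execution walk:
  index_entries([10, 10, -3, -2, 5, 0], -3) -> 2  [called from process_batch, line 9]
  process_batch([10, 10, -3, -2, 5, 0], -3) -> -9  [called from weigh_samples, line 22]
  derive_floor(4, -9) -> -5  [called from weigh_samples, line 24]
  weigh_samples([10, 10, -3, -2, 5, 0], -3) -> -5  [called from main, line 30]
Log origin:
  1: emitted by main (line 29)
  2: emitted by weigh_samples (line 21)
  3: emitted by process_batch (line 8)
  4: emitted by index_entries (line 2)
  5: emitted by process_batch (line 10)
  6: emitted by derive_floor (line 15)
A correct fix: line 24: replace `derive_floor(4, rate)` with `derive_floor(rate, 4)`.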